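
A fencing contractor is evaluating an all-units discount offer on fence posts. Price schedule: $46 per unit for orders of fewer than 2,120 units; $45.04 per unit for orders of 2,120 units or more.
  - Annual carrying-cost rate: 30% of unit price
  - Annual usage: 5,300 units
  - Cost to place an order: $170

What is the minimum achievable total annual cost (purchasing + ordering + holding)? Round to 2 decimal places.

H₁ = 30%×$46 = $13.8000;  H₂ = 30%×$45.04 = $13.5120
EOQ₁ = √(2×5,300×170/13.8000) = 361.36  (< 2,120, feasible at tier 1)
EOQ₂ = √(2×5,300×170/13.5120) = 365.19  (< 2,120 → use Q = 2,120 at tier-2 price)
TC(tier 1 (EOQ₁), Q≈361.4) = $248,786.74
TC(tier 2, Q≈2,120.0) = $253,459.72
Minimum at tier 1 (EOQ₁): $248,786.74

$248,786.74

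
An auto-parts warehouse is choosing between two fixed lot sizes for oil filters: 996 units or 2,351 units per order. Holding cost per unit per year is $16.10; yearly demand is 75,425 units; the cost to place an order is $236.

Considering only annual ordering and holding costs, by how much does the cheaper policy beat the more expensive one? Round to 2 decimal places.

$607.34

Annual cost at Q: ordering D·S/Q plus holding Q·H/2.
TC(996) = (75,425/996)×236 + (996/2)×16.1 = $25,889.59
TC(2,351) = (75,425/2,351)×236 + (2,351/2)×16.1 = $26,496.92
Cheaper: Q = 996.  Difference = $607.34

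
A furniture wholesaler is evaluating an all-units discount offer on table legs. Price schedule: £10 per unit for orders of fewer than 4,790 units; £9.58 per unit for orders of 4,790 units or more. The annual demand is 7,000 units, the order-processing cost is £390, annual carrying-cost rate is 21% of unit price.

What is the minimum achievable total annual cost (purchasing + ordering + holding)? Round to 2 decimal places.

H₁ = 21%×£10 = £2.1000;  H₂ = 21%×£9.58 = £2.0118
EOQ₁ = √(2×7,000×390/2.1000) = 1,612.45  (< 4,790, feasible at tier 1)
EOQ₂ = √(2×7,000×390/2.0118) = 1,647.42  (< 4,790 → use Q = 4,790 at tier-2 price)
TC(tier 1 (EOQ₁), Q≈1,612.5) = £73,386.15
TC(tier 2, Q≈4,790.0) = £72,448.20
Minimum at tier 2: £72,448.20

£72,448.20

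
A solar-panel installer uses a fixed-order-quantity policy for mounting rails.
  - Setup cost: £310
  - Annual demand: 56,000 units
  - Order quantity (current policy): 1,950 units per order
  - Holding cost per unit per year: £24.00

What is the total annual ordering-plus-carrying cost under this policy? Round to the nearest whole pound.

Ordering: D/Q × S = 56,000/1,950 × £310 = £8,902.56
Holding:  Q/2 × H = 1,950/2 × £24 = £23,400.00
Total = £8,902.56 + £23,400.00 = £32,302.56

£32,303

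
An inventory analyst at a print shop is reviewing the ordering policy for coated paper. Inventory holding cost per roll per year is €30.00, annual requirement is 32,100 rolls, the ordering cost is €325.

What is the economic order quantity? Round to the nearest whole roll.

EOQ = √(2DS/H) = √(2 × 32,100 × 325 / 30)
    = √(695,500.00) ≈ 833.97

834 rolls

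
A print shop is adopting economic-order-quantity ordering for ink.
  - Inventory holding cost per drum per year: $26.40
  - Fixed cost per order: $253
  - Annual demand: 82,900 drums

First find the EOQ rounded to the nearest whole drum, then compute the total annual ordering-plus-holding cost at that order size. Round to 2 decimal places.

$33,277.79

Optimal lot size Q* = (2 × 82,900 × $253 / $26.4)^½ ≈ 1,260.52 → Q = 1,261 drums
Ordering: D/Q × S = 82,900/1,261 × $253 = $16,632.59
Holding:  Q/2 × H = 1,261/2 × $26.4 = $16,645.20
Total = $16,632.59 + $16,645.20 = $33,277.79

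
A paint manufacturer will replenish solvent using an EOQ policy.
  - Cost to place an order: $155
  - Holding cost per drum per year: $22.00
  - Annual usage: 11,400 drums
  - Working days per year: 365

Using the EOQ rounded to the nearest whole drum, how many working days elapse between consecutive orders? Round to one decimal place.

12.8 days

2DS/H = 2·11,400·155/22 = 160,636.36
EOQ = √160,636.36 ≈ 400.79 → Q = 401 drums
T = Q/D × 365 days = 401/11,400 × 365 = 12.839 days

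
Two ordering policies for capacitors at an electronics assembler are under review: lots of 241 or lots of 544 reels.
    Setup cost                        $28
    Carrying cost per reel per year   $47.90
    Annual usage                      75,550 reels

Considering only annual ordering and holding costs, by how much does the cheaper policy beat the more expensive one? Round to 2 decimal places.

$2,367.86

TC(Q) = (D/Q)S + (Q/2)H
TC(241) = (75,550/241)×28 + (241/2)×47.9 = $14,549.54
TC(544) = (75,550/544)×28 + (544/2)×47.9 = $16,917.40
|ΔTC| = |$14,549.54 − $16,917.40| = $2,367.86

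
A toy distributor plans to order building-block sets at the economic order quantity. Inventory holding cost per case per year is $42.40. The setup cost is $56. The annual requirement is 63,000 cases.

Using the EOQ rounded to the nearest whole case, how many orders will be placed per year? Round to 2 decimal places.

Q* = √(2·D·S / H) = √(2·63,000·56 / 42.4) = √166,415.1 ≈ 407.94 → Q = 408
Orders per year = D/Q = 63,000 / 408 = 154.412

154.41 orders per year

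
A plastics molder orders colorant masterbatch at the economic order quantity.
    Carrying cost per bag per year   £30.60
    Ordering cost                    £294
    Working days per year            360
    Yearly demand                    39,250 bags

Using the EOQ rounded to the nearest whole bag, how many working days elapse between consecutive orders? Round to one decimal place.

Q* = √(2·D·S / H) = √(2·39,250·294 / 30.6) = √754,215.7 ≈ 868.46 → Q = 868 bags
Days between orders = 360 / (D/Q) = 360 / 45.219 ≈ 7.961

8.0 days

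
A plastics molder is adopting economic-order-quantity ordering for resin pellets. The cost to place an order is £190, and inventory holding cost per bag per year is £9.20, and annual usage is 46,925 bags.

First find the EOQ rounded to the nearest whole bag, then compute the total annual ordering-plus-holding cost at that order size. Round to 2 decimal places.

2DS/H = 2·46,925·190/9.2 = 1,938,206.52
EOQ = √1,938,206.52 ≈ 1,392.19 → Q = 1,392 bags
Annual ordering cost = (D/Q)·S = (46,925/1,392) × 190 = £6,404.99
Annual holding cost  = (Q/2)·H = (1,392/2) × 9.2 = £6,403.20
Total = £6,404.99 + £6,403.20 = £12,808.19

£12,808.19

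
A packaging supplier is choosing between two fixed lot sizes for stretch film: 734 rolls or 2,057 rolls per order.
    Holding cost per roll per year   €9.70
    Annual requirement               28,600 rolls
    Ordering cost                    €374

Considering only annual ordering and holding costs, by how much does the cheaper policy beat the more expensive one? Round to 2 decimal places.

€2,956.20

TC(Q) = (D/Q)S + (Q/2)H
TC(734) = (28,600/734)×374 + (734/2)×9.7 = €18,132.65
TC(2,057) = (28,600/2,057)×374 + (2,057/2)×9.7 = €15,176.45
Lots of 2,057 are cheaper by €2,956.20.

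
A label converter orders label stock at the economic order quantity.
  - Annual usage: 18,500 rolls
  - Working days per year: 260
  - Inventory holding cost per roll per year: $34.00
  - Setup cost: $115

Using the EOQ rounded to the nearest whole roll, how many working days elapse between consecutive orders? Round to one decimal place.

Q* = √(2·D·S / H) = √(2·18,500·115 / 34) = √125,147.1 ≈ 353.76 → Q = 354 rolls
Days between orders = 260 / (D/Q) = 260 / 52.260 ≈ 4.975

5.0 days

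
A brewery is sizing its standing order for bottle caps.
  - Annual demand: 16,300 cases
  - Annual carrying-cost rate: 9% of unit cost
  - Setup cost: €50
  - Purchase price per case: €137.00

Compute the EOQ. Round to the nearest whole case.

Carrying cost H = €137 × 9% = €12.3300/case/yr
2DS/H = 2·16,300·50/12.33 = 132,197.89
EOQ = √132,197.89 ≈ 363.59

364 cases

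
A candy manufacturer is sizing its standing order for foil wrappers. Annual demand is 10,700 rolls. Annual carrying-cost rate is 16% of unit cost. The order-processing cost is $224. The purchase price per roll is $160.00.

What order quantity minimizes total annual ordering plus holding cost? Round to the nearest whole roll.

H = i·C = 0.16 × $160 = $25.6000 per roll-year
EOQ = √(2DS/H) = √(2 × 10,700 × 224 / 25.6)
    = √(187,250.00) ≈ 432.72

433 rolls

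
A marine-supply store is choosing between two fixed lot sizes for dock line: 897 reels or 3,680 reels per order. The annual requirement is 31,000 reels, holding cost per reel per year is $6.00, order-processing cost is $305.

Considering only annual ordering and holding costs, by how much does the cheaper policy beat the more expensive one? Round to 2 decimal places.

For each Q, cost = (D/Q)·S + (Q/2)·H.
TC(897) = (31,000/897)×305 + (897/2)×6 = $13,231.69
TC(3,680) = (31,000/3,680)×305 + (3,680/2)×6 = $13,609.29
Lots of 897 are cheaper by $377.60.

$377.60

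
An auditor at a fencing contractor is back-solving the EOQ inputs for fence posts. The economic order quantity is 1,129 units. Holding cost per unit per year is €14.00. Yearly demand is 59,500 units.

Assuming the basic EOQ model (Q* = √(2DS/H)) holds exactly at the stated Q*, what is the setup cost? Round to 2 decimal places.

€149.96

From Q* = √(2DS/H) ⇒ Q*² = 2DS/H.
S = Q²H / (2D) = 1,129² × 14 / (2 × 59,500) = 149.9578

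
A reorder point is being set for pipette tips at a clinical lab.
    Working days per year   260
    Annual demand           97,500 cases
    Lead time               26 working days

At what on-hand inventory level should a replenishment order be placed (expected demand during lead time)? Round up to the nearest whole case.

Daily demand d = 97,500 / 260 = 375.000 cases/day
Demand during lead time = 375.000 × 26 = 9,750.00
Reorder point = 9,750.00 → round up

9,750 cases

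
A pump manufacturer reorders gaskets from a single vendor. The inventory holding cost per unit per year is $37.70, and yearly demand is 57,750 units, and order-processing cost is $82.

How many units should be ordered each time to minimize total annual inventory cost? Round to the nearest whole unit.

501 units

EOQ = √(2DS/H) = √(2 × 57,750 × 82 / 37.7)
    = √(251,220.16) ≈ 501.22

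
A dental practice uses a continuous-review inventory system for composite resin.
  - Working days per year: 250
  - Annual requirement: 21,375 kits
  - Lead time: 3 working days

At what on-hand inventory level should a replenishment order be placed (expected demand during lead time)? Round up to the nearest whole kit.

Daily demand d = 21,375 / 250 = 85.500 kits/day
Demand during lead time = 85.500 × 3 = 256.50
Reorder point = 256.50 → round up

257 kits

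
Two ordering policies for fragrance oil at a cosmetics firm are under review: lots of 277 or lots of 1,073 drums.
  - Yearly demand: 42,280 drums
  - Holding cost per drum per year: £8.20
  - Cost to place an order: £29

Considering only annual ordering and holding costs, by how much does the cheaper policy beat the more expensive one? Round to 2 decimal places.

£20.12

Annual cost at Q: ordering D·S/Q plus holding Q·H/2.
TC(277) = (42,280/277)×29 + (277/2)×8.2 = £5,562.13
TC(1,073) = (42,280/1,073)×29 + (1,073/2)×8.2 = £5,542.00
Lots of 1,073 are cheaper by £20.12.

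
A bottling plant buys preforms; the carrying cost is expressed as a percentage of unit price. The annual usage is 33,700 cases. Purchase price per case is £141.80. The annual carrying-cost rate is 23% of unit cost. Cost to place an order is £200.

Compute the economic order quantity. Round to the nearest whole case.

643 cases

Carrying cost H = £141.8 × 23% = £32.6140/case/yr
Q* = √(2·D·S / H) = √(2·33,700·200 / 32.614) = √413,319.4 ≈ 642.90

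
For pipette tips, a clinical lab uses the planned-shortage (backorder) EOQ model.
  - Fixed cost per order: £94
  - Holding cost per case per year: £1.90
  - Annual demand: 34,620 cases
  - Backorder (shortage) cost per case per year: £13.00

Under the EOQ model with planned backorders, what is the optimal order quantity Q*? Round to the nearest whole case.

1,981 cases

Basic EOQ = √(2·34,620·94/1.9) = 1,850.826
Backorder adjustment √((H+b)/b) = √((1.9+13)/13) = 1.0706
Q* = 1,850.826 × 1.0706 ≈ 1,981.47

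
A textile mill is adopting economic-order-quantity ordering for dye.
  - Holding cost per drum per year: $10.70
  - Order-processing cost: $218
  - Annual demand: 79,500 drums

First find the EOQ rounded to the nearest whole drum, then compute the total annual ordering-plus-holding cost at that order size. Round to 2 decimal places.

$19,258.33

EOQ = √(2DS/H) = √(2 × 79,500 × 218 / 10.7)
    = √(3,239,439.25) ≈ 1,799.84 → Q = 1,800 drums
Annual ordering cost = (D/Q)·S = (79,500/1,800) × 218 = $9,628.33
Annual holding cost  = (Q/2)·H = (1,800/2) × 10.7 = $9,630.00
Total = $9,628.33 + $9,630.00 = $19,258.33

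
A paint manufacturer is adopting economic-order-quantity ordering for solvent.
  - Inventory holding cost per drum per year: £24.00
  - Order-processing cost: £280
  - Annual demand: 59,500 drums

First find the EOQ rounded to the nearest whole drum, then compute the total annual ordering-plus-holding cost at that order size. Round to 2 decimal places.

2DS/H = 2·59,500·280/24 = 1,388,333.33
EOQ = √1,388,333.33 ≈ 1,178.28 → Q = 1,178 drums
Orders/yr = 59,500/1,178 = 50.509; ordering cost = 50.509 × £280 = £14,142.61
Average inventory = 1,178/2 = 589; holding cost = 589 × £24 = £14,136.00
Total = £14,142.61 + £14,136.00 = £28,278.61

£28,278.61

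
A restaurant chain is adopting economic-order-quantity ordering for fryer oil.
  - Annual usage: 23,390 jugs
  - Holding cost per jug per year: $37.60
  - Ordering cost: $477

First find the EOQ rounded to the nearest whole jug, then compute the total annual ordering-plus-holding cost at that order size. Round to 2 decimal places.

$28,965.65

Q* = √(2·D·S / H) = √(2·23,390·477 / 37.6) = √593,459.0 ≈ 770.36 → Q = 770 jugs
Ordering: D/Q × S = 23,390/770 × $477 = $14,489.65
Holding:  Q/2 × H = 770/2 × $37.6 = $14,476.00
Total = $14,489.65 + $14,476.00 = $28,965.65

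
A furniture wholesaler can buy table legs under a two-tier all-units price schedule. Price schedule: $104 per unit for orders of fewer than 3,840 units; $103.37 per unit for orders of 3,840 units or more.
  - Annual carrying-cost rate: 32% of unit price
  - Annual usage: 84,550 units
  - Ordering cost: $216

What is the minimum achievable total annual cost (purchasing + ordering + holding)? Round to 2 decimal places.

$8,808,199.97

H₁ = 32%×$104 = $33.2800;  H₂ = 32%×$103.37 = $33.0784
EOQ₁ = √(2×84,550×216/33.2800) = 1,047.63  (< 3,840, feasible at tier 1)
EOQ₂ = √(2×84,550×216/33.0784) = 1,050.82  (< 3,840 → use Q = 3,840 at tier-2 price)
TC(tier 1 (EOQ₁), Q≈1,047.6) = $8,828,065.05
TC(tier 2, Q≈3,840.0) = $8,808,199.97
Minimum at tier 2: $8,808,199.97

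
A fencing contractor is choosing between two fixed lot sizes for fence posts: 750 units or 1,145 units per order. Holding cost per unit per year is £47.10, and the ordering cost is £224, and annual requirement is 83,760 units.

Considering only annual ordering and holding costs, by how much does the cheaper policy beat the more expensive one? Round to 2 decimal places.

For each Q, cost = (D/Q)·S + (Q/2)·H.
TC(750) = (83,760/750)×224 + (750/2)×47.1 = £42,678.82
TC(1,145) = (83,760/1,145)×224 + (1,145/2)×47.1 = £43,350.99
Lots of 750 are cheaper by £672.17.

£672.17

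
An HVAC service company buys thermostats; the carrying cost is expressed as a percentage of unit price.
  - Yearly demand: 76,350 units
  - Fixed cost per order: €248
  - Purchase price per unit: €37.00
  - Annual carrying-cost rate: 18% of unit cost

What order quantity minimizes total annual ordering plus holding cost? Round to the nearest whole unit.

H = i·C = 0.18 × €37 = €6.6600 per unit-year
2DS/H = 2·76,350·248/6.66 = 5,686,126.13
EOQ = √5,686,126.13 ≈ 2,384.56

2,385 units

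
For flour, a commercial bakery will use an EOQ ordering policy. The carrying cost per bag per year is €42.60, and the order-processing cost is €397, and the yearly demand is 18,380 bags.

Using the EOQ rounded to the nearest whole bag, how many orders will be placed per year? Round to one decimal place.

2DS/H = 2·18,380·397/42.6 = 342,575.59
EOQ = √342,575.59 ≈ 585.30 → Q = 585
N = D/Q = 18,380/585 ≈ 31.419 orders/yr

31.4 orders per year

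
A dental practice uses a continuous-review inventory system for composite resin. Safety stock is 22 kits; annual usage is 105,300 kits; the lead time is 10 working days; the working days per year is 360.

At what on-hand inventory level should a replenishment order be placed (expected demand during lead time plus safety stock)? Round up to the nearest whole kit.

2,947 kits

Daily demand d = 105,300 / 360 = 292.500 kits/day
Demand during lead time = 292.500 × 10 = 2,925.00
Reorder point = 2,925.00 + 22 = 2,947.00 → round up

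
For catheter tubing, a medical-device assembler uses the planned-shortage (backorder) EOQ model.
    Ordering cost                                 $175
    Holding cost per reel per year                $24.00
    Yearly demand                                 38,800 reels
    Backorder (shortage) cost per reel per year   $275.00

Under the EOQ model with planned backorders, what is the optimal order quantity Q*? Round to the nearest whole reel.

Basic EOQ = √(2·38,800·175/24) = 752.219
Backorder adjustment √((H+b)/b) = √((24+275)/275) = 1.0427
Q* = 752.219 × 1.0427 ≈ 784.36

784 reels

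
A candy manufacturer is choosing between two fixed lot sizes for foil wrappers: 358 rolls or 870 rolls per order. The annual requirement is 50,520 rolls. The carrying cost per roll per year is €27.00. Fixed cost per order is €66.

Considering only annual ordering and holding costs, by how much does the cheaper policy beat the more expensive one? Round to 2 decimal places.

Annual cost at Q: ordering D·S/Q plus holding Q·H/2.
TC(358) = (50,520/358)×66 + (358/2)×27 = €14,146.74
TC(870) = (50,520/870)×66 + (870/2)×27 = €15,577.55
Lots of 358 are cheaper by €1,430.81.

€1,430.81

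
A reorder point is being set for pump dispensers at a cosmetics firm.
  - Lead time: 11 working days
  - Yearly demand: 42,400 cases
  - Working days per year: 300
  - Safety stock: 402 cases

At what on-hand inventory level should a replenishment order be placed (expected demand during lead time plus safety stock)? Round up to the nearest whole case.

1,957 cases

Daily demand d = 42,400 / 300 = 141.333 cases/day
Demand during lead time = 141.333 × 11 = 1,554.67
Reorder point = 1,554.67 + 402 = 1,956.67 → round up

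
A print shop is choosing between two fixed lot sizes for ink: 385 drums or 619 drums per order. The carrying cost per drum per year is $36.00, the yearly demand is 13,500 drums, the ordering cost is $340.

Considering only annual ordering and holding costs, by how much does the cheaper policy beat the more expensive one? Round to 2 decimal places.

$294.89

Annual cost at Q: ordering D·S/Q plus holding Q·H/2.
TC(385) = (13,500/385)×340 + (385/2)×36 = $18,852.08
TC(619) = (13,500/619)×340 + (619/2)×36 = $18,557.19
|ΔTC| = |$18,852.08 − $18,557.19| = $294.89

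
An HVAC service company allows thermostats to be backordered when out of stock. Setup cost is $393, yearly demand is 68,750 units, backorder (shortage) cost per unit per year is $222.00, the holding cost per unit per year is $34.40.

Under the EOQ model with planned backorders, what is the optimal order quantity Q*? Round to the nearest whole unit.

Basic EOQ = √(2·68,750·393/34.4) = 1,253.339
Backorder adjustment √((H+b)/b) = √((34.4+222)/222) = 1.0747
Q* = 1,253.339 × 1.0747 ≈ 1,346.95

1,347 units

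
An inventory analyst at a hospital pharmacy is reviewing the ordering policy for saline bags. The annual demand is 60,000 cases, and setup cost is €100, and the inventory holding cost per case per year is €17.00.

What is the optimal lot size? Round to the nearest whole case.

Q* = √(2·D·S / H) = √(2·60,000·100 / 17) = √705,882.4 ≈ 840.17

840 cases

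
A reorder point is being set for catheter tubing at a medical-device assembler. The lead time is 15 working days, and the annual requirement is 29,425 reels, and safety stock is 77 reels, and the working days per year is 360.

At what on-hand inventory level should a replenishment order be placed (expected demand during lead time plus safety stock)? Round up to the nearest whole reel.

1,304 reels

Daily demand d = 29,425 / 360 = 81.736 reels/day
Demand during lead time = 81.736 × 15 = 1,226.04
Reorder point = 1,226.04 + 77 = 1,303.04 → round up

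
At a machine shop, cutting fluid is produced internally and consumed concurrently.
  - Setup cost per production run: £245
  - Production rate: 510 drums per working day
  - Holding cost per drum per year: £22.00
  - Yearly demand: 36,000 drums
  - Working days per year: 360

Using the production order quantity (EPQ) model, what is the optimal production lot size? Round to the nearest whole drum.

999 drums

Daily demand d = 36,000/360 = 100.000; p = 510; 1 − d/p = 0.80392
EPQ = √(2DS / (H(1 − d/p)))
    = √(2 × 36,000 × 245 / (22 × 0.80392)) ≈ 998.69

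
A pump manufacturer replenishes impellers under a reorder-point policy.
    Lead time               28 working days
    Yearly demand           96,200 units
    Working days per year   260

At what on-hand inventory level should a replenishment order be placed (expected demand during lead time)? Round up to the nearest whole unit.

Daily demand d = 96,200 / 260 = 370.000 units/day
Demand during lead time = 370.000 × 28 = 10,360.00
Reorder point = 10,360.00 → round up

10,360 units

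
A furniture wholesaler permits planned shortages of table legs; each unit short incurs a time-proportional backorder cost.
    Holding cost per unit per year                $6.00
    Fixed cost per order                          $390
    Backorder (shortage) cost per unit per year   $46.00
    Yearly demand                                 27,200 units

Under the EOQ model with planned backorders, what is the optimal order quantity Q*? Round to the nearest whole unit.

Q* = √(2DS/H) · √((H + b)/b)
   = √(2 × 27,200 × 390 / 6) · √((6 + 46) / 46)
   = 1,880.425 × 1.0632 ≈ 1,999.30

1,999 units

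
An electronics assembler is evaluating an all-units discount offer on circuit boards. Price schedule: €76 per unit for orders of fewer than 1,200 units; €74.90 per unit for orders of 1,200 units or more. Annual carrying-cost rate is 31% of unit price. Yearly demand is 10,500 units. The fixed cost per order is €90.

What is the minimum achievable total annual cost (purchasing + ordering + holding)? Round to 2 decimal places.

€801,168.90

H₁ = 31%×€76 = €23.5600;  H₂ = 31%×€74.90 = €23.2190
EOQ₁ = √(2×10,500×90/23.5600) = 283.23  (< 1,200, feasible at tier 1)
EOQ₂ = √(2×10,500×90/23.2190) = 285.30  (< 1,200 → use Q = 1,200 at tier-2 price)
TC(tier 1 (EOQ₁), Q≈283.2) = €804,672.96
TC(tier 2, Q≈1,200.0) = €801,168.90
Minimum at tier 2: €801,168.90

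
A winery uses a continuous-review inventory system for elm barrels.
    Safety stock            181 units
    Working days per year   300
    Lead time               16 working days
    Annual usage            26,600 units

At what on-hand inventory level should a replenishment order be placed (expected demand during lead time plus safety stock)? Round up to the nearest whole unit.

Daily demand d = 26,600 / 300 = 88.667 units/day
Demand during lead time = 88.667 × 16 = 1,418.67
Reorder point = 1,418.67 + 181 = 1,599.67 → round up

1,600 units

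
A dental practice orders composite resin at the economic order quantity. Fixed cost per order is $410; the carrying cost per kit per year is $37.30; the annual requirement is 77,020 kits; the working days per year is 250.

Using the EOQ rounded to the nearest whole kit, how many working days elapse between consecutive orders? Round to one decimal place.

4.2 days

2DS/H = 2·77,020·410/37.3 = 1,693,201.07
EOQ = √1,693,201.07 ≈ 1,301.23 → Q = 1,301 kits
Cycle time = (working days × Q)/D = (250 × 1,301) / 77,020 = 4.223 days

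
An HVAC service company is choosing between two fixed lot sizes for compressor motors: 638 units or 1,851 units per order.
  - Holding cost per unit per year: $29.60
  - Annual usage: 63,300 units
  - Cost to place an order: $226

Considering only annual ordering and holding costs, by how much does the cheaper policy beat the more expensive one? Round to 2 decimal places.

$3,258.20

For each Q, cost = (D/Q)·S + (Q/2)·H.
TC(638) = (63,300/638)×226 + (638/2)×29.6 = $31,865.28
TC(1,851) = (63,300/1,851)×226 + (1,851/2)×29.6 = $35,123.49
|ΔTC| = |$31,865.28 − $35,123.49| = $3,258.20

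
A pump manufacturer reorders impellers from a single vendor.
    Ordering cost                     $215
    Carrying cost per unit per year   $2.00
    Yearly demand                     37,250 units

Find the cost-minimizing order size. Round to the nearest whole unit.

Optimal lot size Q* = (2 × 37,250 × $215 / $2)^½ ≈ 2,829.97

2,830 units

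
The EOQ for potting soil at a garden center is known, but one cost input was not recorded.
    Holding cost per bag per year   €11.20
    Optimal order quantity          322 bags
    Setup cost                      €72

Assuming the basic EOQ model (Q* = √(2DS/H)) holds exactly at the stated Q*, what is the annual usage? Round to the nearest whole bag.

8,064 bags per year

From Q* = √(2DS/H) ⇒ Q*² = 2DS/H.
D = Q²H / (2S) = 322² × 11.2 / (2 × 72) = 8,064.31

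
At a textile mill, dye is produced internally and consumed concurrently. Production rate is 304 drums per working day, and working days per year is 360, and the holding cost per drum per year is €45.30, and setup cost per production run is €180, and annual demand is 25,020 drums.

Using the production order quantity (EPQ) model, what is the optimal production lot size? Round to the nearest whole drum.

Daily demand d = 25,020/360 = 69.500; p = 304; 1 − d/p = 0.77138
EPQ = √(2DS / (H(1 − d/p)))
    = √(2 × 25,020 × 180 / (45.3 × 0.77138)) ≈ 507.70

508 drums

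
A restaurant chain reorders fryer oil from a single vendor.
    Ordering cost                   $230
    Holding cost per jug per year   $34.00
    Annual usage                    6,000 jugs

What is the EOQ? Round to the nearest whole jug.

285 jugs

Q* = √(2·D·S / H) = √(2·6,000·230 / 34) = √81,176.5 ≈ 284.91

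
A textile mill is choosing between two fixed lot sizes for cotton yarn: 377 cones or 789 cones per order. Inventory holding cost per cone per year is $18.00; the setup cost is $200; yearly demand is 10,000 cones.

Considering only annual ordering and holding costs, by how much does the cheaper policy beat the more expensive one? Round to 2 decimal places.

$937.81

TC(Q) = (D/Q)S + (Q/2)H
TC(377) = (10,000/377)×200 + (377/2)×18 = $8,698.04
TC(789) = (10,000/789)×200 + (789/2)×18 = $9,635.85
Lots of 377 are cheaper by $937.81.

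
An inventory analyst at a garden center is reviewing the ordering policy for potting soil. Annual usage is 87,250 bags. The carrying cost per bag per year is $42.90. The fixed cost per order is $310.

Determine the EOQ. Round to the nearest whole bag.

1,123 bags

Optimal lot size Q* = (2 × 87,250 × $310 / $42.9)^½ ≈ 1,122.92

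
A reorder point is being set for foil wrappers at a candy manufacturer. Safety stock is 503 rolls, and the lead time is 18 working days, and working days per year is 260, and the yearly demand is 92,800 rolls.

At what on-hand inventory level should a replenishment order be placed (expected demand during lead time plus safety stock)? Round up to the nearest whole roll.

Daily demand d = 92,800 / 260 = 356.923 rolls/day
Demand during lead time = 356.923 × 18 = 6,424.62
Reorder point = 6,424.62 + 503 = 6,927.62 → round up

6,928 rolls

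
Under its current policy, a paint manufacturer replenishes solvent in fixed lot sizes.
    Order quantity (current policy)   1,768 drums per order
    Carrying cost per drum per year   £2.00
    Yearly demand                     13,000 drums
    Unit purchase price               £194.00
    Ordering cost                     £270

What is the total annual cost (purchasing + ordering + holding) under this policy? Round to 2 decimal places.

Ordering: D/Q × S = 13,000/1,768 × £270 = £1,985.29
Holding:  Q/2 × H = 1,768/2 × £2 = £1,768.00
Purchase cost = D·C = 13,000 × 194 = £2,522,000.00
Total = £1,985.29 + £1,768.00 + £2,522,000.00 = £2,525,753.29

£2,525,753.29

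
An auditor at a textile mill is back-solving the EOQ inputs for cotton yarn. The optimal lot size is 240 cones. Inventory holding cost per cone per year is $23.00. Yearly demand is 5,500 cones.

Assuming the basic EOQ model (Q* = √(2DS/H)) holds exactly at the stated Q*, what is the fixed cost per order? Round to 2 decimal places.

$120.44

From Q* = √(2DS/H) ⇒ Q*² = 2DS/H.
S = Q²H / (2D) = 240² × 23 / (2 × 5,500) = 120.4364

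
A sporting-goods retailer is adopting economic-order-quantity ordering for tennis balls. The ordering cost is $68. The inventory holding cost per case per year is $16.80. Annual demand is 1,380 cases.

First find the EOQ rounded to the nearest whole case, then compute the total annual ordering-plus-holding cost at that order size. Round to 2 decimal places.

Q* = √(2·D·S / H) = √(2·1,380·68 / 16.8) = √11,171.4 ≈ 105.69 → Q = 106 cases
Orders/yr = 1,380/106 = 13.019; ordering cost = 13.019 × $68 = $885.28
Average inventory = 106/2 = 53; holding cost = 53 × $16.8 = $890.40
Total = $885.28 + $890.40 = $1,775.68

$1,775.68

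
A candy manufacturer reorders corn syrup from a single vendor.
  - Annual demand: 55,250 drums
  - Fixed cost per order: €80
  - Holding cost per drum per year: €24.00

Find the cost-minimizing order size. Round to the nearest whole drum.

607 drums

Optimal lot size Q* = (2 × 55,250 × €80 / €24)^½ ≈ 606.90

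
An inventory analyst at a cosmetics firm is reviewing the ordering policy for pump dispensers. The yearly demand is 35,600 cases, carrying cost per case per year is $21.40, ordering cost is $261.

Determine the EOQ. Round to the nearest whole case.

932 cases

Q* = √(2·D·S / H) = √(2·35,600·261 / 21.4) = √868,373.8 ≈ 931.87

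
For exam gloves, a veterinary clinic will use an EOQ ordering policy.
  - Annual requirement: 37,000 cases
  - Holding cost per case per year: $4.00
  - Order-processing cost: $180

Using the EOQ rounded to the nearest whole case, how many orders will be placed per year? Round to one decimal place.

20.3 orders per year

Q* = √(2·D·S / H) = √(2·37,000·180 / 4) = √3,330,000.0 ≈ 1,824.83 → Q = 1,825
Orders per year = D/Q = 37,000 / 1,825 = 20.274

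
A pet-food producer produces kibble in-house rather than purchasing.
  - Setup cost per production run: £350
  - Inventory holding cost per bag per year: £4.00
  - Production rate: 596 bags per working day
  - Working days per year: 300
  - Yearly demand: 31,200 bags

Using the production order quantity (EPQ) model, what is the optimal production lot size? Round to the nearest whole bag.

d = 31,200/300 = 104.0000 bags/day;  effective holding cost H(1 − d/p) = 4·(1 − 104.0000/596) = 3.30201
Q* = √(2DS / H_eff) = √(2·31,200·350 / 3.30201) ≈ 2,571.80

2,572 bags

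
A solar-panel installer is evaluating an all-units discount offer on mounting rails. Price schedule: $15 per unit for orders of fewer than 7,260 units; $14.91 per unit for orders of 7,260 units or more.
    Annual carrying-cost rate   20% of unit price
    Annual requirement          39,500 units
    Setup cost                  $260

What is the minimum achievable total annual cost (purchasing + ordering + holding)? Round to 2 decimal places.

$600,349.84

H₁ = 20%×$15 = $3.0000;  H₂ = 20%×$14.91 = $2.9820
EOQ₁ = √(2×39,500×260/3.0000) = 2,616.61  (< 7,260, feasible at tier 1)
EOQ₂ = √(2×39,500×260/2.9820) = 2,624.50  (< 7,260 → use Q = 7,260 at tier-2 price)
TC(tier 1 (EOQ₁), Q≈2,616.6) = $600,349.84
TC(tier 2, Q≈7,260.0) = $601,184.26
Minimum at tier 1 (EOQ₁): $600,349.84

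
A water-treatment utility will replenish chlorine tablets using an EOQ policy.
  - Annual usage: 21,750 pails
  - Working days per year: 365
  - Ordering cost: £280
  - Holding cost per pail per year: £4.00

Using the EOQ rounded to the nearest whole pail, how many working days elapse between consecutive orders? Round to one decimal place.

Q* = √(2·D·S / H) = √(2·21,750·280 / 4) = √3,045,000.0 ≈ 1,744.99 → Q = 1,745 pails
Days between orders = 365 / (D/Q) = 365 / 12.464 ≈ 29.284

29.3 days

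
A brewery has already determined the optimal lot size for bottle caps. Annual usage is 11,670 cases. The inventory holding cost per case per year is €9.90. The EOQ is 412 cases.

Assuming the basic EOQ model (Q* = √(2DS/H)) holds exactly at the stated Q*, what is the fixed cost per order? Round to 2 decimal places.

€72.00

From Q* = √(2DS/H) ⇒ Q*² = 2DS/H.
S = Q²H / (2D) = 412² × 9.9 / (2 × 11,670) = 71.9994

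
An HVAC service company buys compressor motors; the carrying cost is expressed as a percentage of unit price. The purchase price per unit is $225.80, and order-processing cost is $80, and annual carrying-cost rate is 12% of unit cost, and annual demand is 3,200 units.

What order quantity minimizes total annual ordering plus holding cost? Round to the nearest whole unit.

Holding cost per unit per year: H = 12% × $225.8 = $27.0960
Optimal lot size Q* = (2 × 3,200 × $80 / $27.096)^½ ≈ 137.46

137 units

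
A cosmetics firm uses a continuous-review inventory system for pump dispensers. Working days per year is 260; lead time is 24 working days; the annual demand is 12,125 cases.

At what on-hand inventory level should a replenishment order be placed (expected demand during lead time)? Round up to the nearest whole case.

1,120 cases

Daily demand d = 12,125 / 260 = 46.635 cases/day
Demand during lead time = 46.635 × 24 = 1,119.23
Reorder point = 1,119.23 → round up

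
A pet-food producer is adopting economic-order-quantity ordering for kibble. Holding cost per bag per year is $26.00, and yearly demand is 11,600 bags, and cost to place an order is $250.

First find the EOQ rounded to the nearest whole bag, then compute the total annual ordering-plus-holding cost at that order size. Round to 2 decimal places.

$12,280.07

Q* = √(2·D·S / H) = √(2·11,600·250 / 26) = √223,076.9 ≈ 472.31 → Q = 472 bags
Annual ordering cost = (D/Q)·S = (11,600/472) × 250 = $6,144.07
Annual holding cost  = (Q/2)·H = (472/2) × 26 = $6,136.00
Total = $6,144.07 + $6,136.00 = $12,280.07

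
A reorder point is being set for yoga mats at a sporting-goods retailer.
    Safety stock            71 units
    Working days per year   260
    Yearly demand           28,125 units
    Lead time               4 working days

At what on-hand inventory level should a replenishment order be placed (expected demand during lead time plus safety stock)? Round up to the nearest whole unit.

504 units

Daily demand d = 28,125 / 260 = 108.173 units/day
Demand during lead time = 108.173 × 4 = 432.69
Reorder point = 432.69 + 71 = 503.69 → round up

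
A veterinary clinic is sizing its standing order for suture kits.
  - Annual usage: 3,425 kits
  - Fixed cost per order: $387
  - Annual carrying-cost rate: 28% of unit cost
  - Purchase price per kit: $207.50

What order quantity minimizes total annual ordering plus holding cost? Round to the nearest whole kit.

Carrying cost H = $207.5 × 28% = $58.1000/kit/yr
Optimal lot size Q* = (2 × 3,425 × $387 / $58.1)^½ ≈ 213.61

214 kits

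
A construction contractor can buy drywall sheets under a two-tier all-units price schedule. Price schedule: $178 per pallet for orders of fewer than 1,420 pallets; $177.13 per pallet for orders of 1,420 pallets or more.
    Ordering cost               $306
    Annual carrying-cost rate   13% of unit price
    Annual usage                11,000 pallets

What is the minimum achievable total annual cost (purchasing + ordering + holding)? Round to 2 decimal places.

$1,967,149.52

H₁ = 13%×$178 = $23.1400;  H₂ = 13%×$177.13 = $23.0269
EOQ₁ = √(2×11,000×306/23.1400) = 539.37  (< 1,420, feasible at tier 1)
EOQ₂ = √(2×11,000×306/23.0269) = 540.70  (< 1,420 → use Q = 1,420 at tier-2 price)
TC(tier 1 (EOQ₁), Q≈539.4) = $1,970,481.12
TC(tier 2, Q≈1,420.0) = $1,967,149.52
Minimum at tier 2: $1,967,149.52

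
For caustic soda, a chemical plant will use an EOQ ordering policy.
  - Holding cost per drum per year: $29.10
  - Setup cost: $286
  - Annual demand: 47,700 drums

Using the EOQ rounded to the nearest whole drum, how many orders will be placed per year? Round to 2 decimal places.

49.28 orders per year

Q* = √(2·D·S / H) = √(2·47,700·286 / 29.1) = √937,608.2 ≈ 968.30 → Q = 968
N = D/Q = 47,700/968 ≈ 49.277 orders/yr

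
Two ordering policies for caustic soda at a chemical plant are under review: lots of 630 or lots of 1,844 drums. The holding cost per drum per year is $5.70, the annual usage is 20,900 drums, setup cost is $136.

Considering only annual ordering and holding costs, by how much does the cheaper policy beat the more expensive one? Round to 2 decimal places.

$489.59

Annual cost at Q: ordering D·S/Q plus holding Q·H/2.
TC(630) = (20,900/630)×136 + (630/2)×5.7 = $6,307.25
TC(1,844) = (20,900/1,844)×136 + (1,844/2)×5.7 = $6,796.83
Cheaper: Q = 630.  Difference = $489.59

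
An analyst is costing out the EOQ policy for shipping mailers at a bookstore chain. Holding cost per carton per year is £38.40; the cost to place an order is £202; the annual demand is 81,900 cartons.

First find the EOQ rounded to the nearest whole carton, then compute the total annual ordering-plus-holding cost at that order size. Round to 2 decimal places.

£35,644.97

Q* = √(2·D·S / H) = √(2·81,900·202 / 38.4) = √861,656.2 ≈ 928.25 → Q = 928 cartons
Orders/yr = 81,900/928 = 88.254; ordering cost = 88.254 × £202 = £17,827.37
Average inventory = 928/2 = 464; holding cost = 464 × £38.4 = £17,817.60
Total = £17,827.37 + £17,817.60 = £35,644.97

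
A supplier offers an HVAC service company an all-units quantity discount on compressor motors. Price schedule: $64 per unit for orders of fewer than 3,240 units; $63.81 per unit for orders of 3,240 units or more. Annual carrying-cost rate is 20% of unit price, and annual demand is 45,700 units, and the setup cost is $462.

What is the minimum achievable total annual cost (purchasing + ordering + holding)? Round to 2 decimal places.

H₁ = 20%×$64 = $12.8000;  H₂ = 20%×$63.81 = $12.7620
EOQ₁ = √(2×45,700×462/12.8000) = 1,816.31  (< 3,240, feasible at tier 1)
EOQ₂ = √(2×45,700×462/12.7620) = 1,819.01  (< 3,240 → use Q = 3,240 at tier-2 price)
TC(tier 1 (EOQ₁), Q≈1,816.3) = $2,948,048.72
TC(tier 2, Q≈3,240.0) = $2,943,307.92
Minimum at tier 2: $2,943,307.92

$2,943,307.92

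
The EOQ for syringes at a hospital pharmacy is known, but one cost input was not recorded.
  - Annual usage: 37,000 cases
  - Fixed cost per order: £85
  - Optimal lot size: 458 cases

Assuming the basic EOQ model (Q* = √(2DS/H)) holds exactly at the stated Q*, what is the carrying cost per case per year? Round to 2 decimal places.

From Q* = √(2DS/H) ⇒ Q*² = 2DS/H.
H = 2DS / Q² = 2 × 37,000 × 85 / 458² = 29.9861

£29.99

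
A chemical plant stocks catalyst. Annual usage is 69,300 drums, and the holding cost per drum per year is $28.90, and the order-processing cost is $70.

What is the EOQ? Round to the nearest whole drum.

579 drums

Q* = √(2·D·S / H) = √(2·69,300·70 / 28.9) = √335,709.3 ≈ 579.40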